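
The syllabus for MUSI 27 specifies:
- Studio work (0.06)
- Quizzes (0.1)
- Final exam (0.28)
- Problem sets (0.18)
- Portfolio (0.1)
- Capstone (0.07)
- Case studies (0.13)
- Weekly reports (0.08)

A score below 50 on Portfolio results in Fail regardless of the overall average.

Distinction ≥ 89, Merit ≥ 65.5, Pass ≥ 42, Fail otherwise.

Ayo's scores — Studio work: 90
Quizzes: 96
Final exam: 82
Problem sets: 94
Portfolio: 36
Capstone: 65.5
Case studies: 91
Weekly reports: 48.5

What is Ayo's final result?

Fail

Portfolio score 36 < 50: minimum not met.
Weighted total:
  Studio work 90 × 0.06 = 5.4
  Quizzes 96 × 0.1 = 9.6
  Final exam 82 × 0.28 = 22.96
  Problem sets 94 × 0.18 = 16.92
  Portfolio 36 × 0.1 = 3.6
  Capstone 65.5 × 0.07 = 4.585
  Case studies 91 × 0.13 = 11.83
  Weekly reports 48.5 × 0.08 = 3.88
Sum = 78.775
Because the Portfolio minimum was not met, the result is Fail.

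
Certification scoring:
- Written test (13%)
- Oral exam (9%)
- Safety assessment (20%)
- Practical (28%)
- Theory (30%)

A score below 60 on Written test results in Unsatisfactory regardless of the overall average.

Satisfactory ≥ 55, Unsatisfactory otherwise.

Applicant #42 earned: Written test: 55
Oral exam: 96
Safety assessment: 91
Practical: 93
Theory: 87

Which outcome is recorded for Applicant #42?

Unsatisfactory

Written test score 55 < 60: minimum not met.
Weighted total:
  Written test 55 × 0.13 = 7.15
  Oral exam 96 × 0.09 = 8.64
  Safety assessment 91 × 0.2 = 18.2
  Practical 93 × 0.28 = 26.04
  Theory 87 × 0.3 = 26.1
Sum = 86.13
Because the Written test minimum was not met, the result is Unsatisfactory.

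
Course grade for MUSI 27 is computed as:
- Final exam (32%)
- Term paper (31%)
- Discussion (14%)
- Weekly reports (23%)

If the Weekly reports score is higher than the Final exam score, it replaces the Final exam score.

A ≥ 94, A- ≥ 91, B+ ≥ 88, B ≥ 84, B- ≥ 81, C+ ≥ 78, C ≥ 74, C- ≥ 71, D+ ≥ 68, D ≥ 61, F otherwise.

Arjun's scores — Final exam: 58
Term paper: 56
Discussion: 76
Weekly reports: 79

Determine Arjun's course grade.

C-

Weekly reports (79) > Final exam (58), so Final exam counts as 79.
Weighted total:
  Final exam 79 × 0.32 = 25.28
  Term paper 56 × 0.31 = 17.36
  Discussion 76 × 0.14 = 10.64
  Weekly reports 79 × 0.23 = 18.17
Sum = 71.45
71.45 is ≥ 71 and < 74 → C-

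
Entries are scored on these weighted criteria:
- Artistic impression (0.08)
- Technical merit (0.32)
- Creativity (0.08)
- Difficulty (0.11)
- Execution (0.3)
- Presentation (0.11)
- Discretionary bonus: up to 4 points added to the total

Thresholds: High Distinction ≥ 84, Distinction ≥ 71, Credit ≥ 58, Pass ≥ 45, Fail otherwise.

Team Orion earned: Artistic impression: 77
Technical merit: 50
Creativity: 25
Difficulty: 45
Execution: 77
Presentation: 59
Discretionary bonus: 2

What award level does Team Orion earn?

Weighted total:
  Artistic impression 77 × 0.08 = 6.16
  Technical merit 50 × 0.32 = 16
  Creativity 25 × 0.08 = 2
  Difficulty 45 × 0.11 = 4.95
  Execution 77 × 0.3 = 23.1
  Presentation 59 × 0.11 = 6.49
Sum = 58.7
Discretionary bonus: 58.7 + 2 = 60.7
60.7 is ≥ 58 and < 71 → Credit

Credit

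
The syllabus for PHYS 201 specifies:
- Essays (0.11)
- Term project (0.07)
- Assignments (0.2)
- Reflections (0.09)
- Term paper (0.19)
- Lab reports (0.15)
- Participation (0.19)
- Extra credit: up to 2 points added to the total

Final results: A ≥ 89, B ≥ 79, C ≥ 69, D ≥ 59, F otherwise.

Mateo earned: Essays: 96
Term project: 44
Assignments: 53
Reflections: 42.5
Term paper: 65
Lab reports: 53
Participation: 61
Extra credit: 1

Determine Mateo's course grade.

Weighted total:
  Essays 96 × 0.11 = 10.56
  Term project 44 × 0.07 = 3.08
  Assignments 53 × 0.2 = 10.6
  Reflections 42.5 × 0.09 = 3.825
  Term paper 65 × 0.19 = 12.35
  Lab reports 53 × 0.15 = 7.95
  Participation 61 × 0.19 = 11.59
Sum = 59.955
Extra credit: 59.955 + 1 = 60.955
60.955 is ≥ 59 and < 69 → D

D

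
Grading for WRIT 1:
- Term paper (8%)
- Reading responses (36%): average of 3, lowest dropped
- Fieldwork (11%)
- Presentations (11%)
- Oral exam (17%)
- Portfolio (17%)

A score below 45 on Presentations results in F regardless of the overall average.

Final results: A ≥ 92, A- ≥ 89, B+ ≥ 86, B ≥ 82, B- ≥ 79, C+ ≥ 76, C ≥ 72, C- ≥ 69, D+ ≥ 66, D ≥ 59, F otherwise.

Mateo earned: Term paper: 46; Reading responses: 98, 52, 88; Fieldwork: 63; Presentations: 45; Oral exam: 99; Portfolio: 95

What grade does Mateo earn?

Reading responses: drop 52 → average of remaining 2 = 186/2 = 93
Presentations score 45 ≥ 45: minimum met.
Weighted total:
  Term paper 46 × 0.08 = 3.68
  Reading responses 93 × 0.36 = 33.48
  Fieldwork 63 × 0.11 = 6.93
  Presentations 45 × 0.11 = 4.95
  Oral exam 99 × 0.17 = 16.83
  Portfolio 95 × 0.17 = 16.15
Sum = 82.02
82.02 is ≥ 82 and < 86 → B

B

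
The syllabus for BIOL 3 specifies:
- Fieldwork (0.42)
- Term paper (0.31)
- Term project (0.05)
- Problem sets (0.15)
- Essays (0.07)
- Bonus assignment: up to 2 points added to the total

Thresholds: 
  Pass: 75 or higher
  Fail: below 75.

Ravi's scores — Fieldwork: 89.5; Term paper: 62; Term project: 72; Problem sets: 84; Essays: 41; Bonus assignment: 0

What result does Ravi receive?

Pass

Weighted total:
  Fieldwork 89.5 × 0.42 = 37.59
  Term paper 62 × 0.31 = 19.22
  Term project 72 × 0.05 = 3.6
  Problem sets 84 × 0.15 = 12.6
  Essays 41 × 0.07 = 2.87
Sum = 75.88
Bonus assignment: 75.88 + 0 = 75.88
75.88 ≥ 75 → Pass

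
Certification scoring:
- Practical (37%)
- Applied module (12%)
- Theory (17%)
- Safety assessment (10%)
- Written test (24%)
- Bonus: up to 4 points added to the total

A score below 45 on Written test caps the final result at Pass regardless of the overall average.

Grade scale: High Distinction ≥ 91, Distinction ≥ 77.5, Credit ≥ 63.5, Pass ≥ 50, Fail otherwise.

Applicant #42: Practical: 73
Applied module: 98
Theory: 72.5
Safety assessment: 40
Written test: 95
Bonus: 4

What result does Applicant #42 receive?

Distinction

Written test score 95 ≥ 45: minimum met.
Weighted total:
  Practical 73 × 0.37 = 27.01
  Applied module 98 × 0.12 = 11.76
  Theory 72.5 × 0.17 = 12.325
  Safety assessment 40 × 0.1 = 4
  Written test 95 × 0.24 = 22.8
Sum = 77.895
Bonus: 77.895 + 4 = 81.895
81.895 is ≥ 77.5 and < 91 → Distinction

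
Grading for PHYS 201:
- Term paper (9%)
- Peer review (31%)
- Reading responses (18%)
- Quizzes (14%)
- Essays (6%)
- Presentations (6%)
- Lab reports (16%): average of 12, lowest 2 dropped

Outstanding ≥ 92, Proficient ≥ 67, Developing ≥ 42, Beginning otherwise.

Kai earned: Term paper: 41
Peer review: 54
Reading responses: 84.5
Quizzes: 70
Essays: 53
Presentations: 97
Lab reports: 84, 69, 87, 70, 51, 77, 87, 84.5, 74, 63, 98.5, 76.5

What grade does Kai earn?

Proficient

Lab reports: drop 51, 63 → average of remaining 10 = 807.5/10 = 80.75
Weighted total:
  Term paper 41 × 0.09 = 3.69
  Peer review 54 × 0.31 = 16.74
  Reading responses 84.5 × 0.18 = 15.21
  Quizzes 70 × 0.14 = 9.8
  Essays 53 × 0.06 = 3.18
  Presentations 97 × 0.06 = 5.82
  Lab reports 80.75 × 0.16 = 12.92
Sum = 67.36
67.36 is ≥ 67 and < 92 → Proficient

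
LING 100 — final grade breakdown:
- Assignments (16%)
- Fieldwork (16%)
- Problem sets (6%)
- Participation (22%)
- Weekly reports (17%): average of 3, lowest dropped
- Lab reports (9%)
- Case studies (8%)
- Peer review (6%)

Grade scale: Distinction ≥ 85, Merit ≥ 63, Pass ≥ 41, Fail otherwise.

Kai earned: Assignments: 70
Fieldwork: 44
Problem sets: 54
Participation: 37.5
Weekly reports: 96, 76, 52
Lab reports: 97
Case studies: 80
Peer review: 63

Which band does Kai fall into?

Merit

Weekly reports: drop 52 → average of remaining 2 = 172/2 = 86
Weighted total:
  Assignments 70 × 0.16 = 11.2
  Fieldwork 44 × 0.16 = 7.04
  Problem sets 54 × 0.06 = 3.24
  Participation 37.5 × 0.22 = 8.25
  Weekly reports 86 × 0.17 = 14.62
  Lab reports 97 × 0.09 = 8.73
  Case studies 80 × 0.08 = 6.4
  Peer review 63 × 0.06 = 3.78
Sum = 63.26
63.26 is ≥ 63 and < 85 → Merit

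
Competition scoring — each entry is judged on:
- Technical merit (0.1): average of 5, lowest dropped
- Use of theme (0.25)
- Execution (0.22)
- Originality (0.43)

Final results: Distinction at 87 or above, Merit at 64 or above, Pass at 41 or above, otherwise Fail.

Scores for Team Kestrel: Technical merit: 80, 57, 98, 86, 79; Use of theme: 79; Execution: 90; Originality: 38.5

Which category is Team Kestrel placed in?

Technical merit: drop 57 → average of remaining 4 = 343/4 = 85.75
Weighted total:
  Technical merit 85.75 × 0.1 = 8.575
  Use of theme 79 × 0.25 = 19.75
  Execution 90 × 0.22 = 19.8
  Originality 38.5 × 0.43 = 16.555
Sum = 64.68
64.68 is ≥ 64 and < 87 → Merit

Merit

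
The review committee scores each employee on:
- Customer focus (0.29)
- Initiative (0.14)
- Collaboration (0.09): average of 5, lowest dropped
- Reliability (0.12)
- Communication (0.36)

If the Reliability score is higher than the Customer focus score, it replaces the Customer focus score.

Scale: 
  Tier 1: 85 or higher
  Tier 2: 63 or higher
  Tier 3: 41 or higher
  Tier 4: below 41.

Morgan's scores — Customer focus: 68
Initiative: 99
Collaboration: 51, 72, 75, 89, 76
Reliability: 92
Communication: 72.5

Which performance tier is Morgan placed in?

Tier 2

Collaboration: drop 51 → average of remaining 4 = 312/4 = 78
Reliability (92) > Customer focus (68), so Customer focus counts as 92.
Weighted total:
  Customer focus 92 × 0.29 = 26.68
  Initiative 99 × 0.14 = 13.86
  Collaboration 78 × 0.09 = 7.02
  Reliability 92 × 0.12 = 11.04
  Communication 72.5 × 0.36 = 26.1
Sum = 84.7
84.7 is ≥ 63 and < 85 → Tier 2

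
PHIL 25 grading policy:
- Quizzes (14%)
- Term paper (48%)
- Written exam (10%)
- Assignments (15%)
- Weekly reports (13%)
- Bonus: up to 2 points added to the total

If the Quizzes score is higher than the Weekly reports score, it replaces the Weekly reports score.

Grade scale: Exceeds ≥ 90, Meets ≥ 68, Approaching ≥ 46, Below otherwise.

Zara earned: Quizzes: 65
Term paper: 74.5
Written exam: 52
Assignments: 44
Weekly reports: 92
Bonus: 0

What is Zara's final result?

Meets

Quizzes (65) ≤ Weekly reports (92), so Weekly reports stays at 92.
Weighted total:
  Quizzes 65 × 0.14 = 9.1
  Term paper 74.5 × 0.48 = 35.76
  Written exam 52 × 0.1 = 5.2
  Assignments 44 × 0.15 = 6.6
  Weekly reports 92 × 0.13 = 11.96
Sum = 68.62
Bonus: 68.62 + 0 = 68.62
68.62 is ≥ 68 and < 90 → Meets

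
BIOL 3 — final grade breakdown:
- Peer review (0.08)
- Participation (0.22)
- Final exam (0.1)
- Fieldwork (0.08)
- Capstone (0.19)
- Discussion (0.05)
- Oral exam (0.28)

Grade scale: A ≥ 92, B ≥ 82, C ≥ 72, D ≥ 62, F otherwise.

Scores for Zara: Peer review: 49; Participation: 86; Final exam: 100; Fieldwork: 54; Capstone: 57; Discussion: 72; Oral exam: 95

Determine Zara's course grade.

Weighted total:
  Peer review 49 × 0.08 = 3.92
  Participation 86 × 0.22 = 18.92
  Final exam 100 × 0.1 = 10
  Fieldwork 54 × 0.08 = 4.32
  Capstone 57 × 0.19 = 10.83
  Discussion 72 × 0.05 = 3.6
  Oral exam 95 × 0.28 = 26.6
Sum = 78.19
78.19 is ≥ 72 and < 82 → C

C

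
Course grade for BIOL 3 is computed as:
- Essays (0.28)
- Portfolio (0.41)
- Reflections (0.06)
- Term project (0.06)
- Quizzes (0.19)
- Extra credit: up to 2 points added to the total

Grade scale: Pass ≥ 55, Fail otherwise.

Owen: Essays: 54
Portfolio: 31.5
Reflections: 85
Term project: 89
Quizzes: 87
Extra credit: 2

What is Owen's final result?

Weighted total:
  Essays 54 × 0.28 = 15.12
  Portfolio 31.5 × 0.41 = 12.915
  Reflections 85 × 0.06 = 5.1
  Term project 89 × 0.06 = 5.34
  Quizzes 87 × 0.19 = 16.53
Sum = 55.005
Extra credit: 55.005 + 2 = 57.005
57.005 ≥ 55 → Pass

Pass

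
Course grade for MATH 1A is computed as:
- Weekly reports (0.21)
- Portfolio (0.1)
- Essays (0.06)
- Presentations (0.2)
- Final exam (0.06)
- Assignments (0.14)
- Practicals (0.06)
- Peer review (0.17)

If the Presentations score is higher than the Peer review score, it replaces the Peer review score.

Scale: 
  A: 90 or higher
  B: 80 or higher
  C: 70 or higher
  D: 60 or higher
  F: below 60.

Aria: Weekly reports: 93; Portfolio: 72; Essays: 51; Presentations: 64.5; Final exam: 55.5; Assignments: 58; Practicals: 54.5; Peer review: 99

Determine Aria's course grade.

Presentations (64.5) ≤ Peer review (99), so Peer review stays at 99.
Weighted total:
  Weekly reports 93 × 0.21 = 19.53
  Portfolio 72 × 0.1 = 7.2
  Essays 51 × 0.06 = 3.06
  Presentations 64.5 × 0.2 = 12.9
  Final exam 55.5 × 0.06 = 3.33
  Assignments 58 × 0.14 = 8.12
  Practicals 54.5 × 0.06 = 3.27
  Peer review 99 × 0.17 = 16.83
Sum = 74.24
74.24 is ≥ 70 and < 80 → C

C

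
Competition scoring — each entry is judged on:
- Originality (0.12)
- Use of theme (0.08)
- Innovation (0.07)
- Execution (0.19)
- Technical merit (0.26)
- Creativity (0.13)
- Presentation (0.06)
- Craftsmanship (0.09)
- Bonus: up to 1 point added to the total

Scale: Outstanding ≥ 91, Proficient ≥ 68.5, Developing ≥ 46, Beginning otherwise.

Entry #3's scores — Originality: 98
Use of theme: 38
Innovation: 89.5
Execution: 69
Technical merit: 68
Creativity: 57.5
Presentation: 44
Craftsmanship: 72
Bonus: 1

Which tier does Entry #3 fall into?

Proficient

Weighted total:
  Originality 98 × 0.12 = 11.76
  Use of theme 38 × 0.08 = 3.04
  Innovation 89.5 × 0.07 = 6.265
  Execution 69 × 0.19 = 13.11
  Technical merit 68 × 0.26 = 17.68
  Creativity 57.5 × 0.13 = 7.475
  Presentation 44 × 0.06 = 2.64
  Craftsmanship 72 × 0.09 = 6.48
Sum = 68.45
Bonus: 68.45 + 1 = 69.45
69.45 is ≥ 68.5 and < 91 → Proficient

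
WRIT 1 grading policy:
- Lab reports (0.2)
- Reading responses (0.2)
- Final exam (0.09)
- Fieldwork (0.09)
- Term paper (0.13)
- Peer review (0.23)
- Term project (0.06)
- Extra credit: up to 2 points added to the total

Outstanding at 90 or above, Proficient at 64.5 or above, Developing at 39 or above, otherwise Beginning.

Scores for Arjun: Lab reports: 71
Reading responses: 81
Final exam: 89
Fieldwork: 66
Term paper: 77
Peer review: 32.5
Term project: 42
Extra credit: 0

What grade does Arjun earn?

Developing

Weighted total:
  Lab reports 71 × 0.2 = 14.2
  Reading responses 81 × 0.2 = 16.2
  Final exam 89 × 0.09 = 8.01
  Fieldwork 66 × 0.09 = 5.94
  Term paper 77 × 0.13 = 10.01
  Peer review 32.5 × 0.23 = 7.475
  Term project 42 × 0.06 = 2.52
Sum = 64.355
Extra credit: 64.355 + 0 = 64.355
64.355 is ≥ 39 and < 64.5 → Developing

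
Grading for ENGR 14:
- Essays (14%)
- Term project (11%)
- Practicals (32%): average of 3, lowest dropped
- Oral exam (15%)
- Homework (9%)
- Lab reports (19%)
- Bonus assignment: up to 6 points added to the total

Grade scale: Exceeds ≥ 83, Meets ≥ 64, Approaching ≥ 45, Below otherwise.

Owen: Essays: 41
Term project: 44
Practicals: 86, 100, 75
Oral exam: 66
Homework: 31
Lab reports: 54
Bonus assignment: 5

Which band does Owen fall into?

Meets

Practicals: drop 75 → average of remaining 2 = 186/2 = 93
Weighted total:
  Essays 41 × 0.14 = 5.74
  Term project 44 × 0.11 = 4.84
  Practicals 93 × 0.32 = 29.76
  Oral exam 66 × 0.15 = 9.9
  Homework 31 × 0.09 = 2.79
  Lab reports 54 × 0.19 = 10.26
Sum = 63.29
Bonus assignment: 63.29 + 5 = 68.29
68.29 is ≥ 64 and < 83 → Meets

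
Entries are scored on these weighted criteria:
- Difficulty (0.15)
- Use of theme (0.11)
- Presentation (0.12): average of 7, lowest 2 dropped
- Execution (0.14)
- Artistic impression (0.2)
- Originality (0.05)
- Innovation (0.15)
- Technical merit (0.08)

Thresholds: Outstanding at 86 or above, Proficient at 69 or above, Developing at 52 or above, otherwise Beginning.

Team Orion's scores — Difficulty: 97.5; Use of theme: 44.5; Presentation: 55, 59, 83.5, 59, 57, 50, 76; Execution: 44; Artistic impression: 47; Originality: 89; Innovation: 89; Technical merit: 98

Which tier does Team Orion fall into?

Presentation: drop 50, 55 → average of remaining 5 = 334.5/5 = 66.9
Weighted total:
  Difficulty 97.5 × 0.15 = 14.625
  Use of theme 44.5 × 0.11 = 4.895
  Presentation 66.9 × 0.12 = 8.028
  Execution 44 × 0.14 = 6.16
  Artistic impression 47 × 0.2 = 9.4
  Originality 89 × 0.05 = 4.45
  Innovation 89 × 0.15 = 13.35
  Technical merit 98 × 0.08 = 7.84
Sum = 68.748
68.748 is ≥ 52 and < 69 → Developing

Developing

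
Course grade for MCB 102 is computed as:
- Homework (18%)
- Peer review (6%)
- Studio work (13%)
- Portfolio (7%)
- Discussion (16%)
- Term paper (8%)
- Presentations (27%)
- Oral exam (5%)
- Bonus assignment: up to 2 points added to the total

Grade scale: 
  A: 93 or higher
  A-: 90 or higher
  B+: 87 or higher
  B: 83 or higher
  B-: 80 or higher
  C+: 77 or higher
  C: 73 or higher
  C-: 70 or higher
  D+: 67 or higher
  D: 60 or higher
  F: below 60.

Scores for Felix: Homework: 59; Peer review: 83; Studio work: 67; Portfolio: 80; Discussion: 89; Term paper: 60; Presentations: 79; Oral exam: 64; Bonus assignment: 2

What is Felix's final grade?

Weighted total:
  Homework 59 × 0.18 = 10.62
  Peer review 83 × 0.06 = 4.98
  Studio work 67 × 0.13 = 8.71
  Portfolio 80 × 0.07 = 5.6
  Discussion 89 × 0.16 = 14.24
  Term paper 60 × 0.08 = 4.8
  Presentations 79 × 0.27 = 21.33
  Oral exam 64 × 0.05 = 3.2
Sum = 73.48
Bonus assignment: 73.48 + 2 = 75.48
75.48 is ≥ 73 and < 77 → C

C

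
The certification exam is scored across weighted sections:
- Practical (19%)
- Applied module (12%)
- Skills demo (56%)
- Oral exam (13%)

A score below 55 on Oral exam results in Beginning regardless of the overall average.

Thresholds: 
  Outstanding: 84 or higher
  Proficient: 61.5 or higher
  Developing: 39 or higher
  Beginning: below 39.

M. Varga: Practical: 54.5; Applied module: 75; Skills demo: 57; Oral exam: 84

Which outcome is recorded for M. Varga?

Oral exam score 84 ≥ 55: minimum met.
Weighted total:
  Practical 54.5 × 0.19 = 10.355
  Applied module 75 × 0.12 = 9
  Skills demo 57 × 0.56 = 31.92
  Oral exam 84 × 0.13 = 10.92
Sum = 62.195
62.195 is ≥ 61.5 and < 84 → Proficient

Proficient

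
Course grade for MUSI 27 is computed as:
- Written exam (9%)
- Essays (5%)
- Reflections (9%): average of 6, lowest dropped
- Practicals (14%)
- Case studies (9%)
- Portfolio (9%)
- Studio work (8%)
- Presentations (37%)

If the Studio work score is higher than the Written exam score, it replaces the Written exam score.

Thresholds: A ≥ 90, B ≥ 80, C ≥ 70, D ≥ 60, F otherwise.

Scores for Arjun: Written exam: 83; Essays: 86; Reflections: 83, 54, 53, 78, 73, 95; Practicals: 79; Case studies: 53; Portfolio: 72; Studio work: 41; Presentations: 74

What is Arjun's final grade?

C

Reflections: drop 53 → average of remaining 5 = 383/5 = 76.6
Studio work (41) ≤ Written exam (83), so Written exam stays at 83.
Weighted total:
  Written exam 83 × 0.09 = 7.47
  Essays 86 × 0.05 = 4.3
  Reflections 76.6 × 0.09 = 6.894
  Practicals 79 × 0.14 = 11.06
  Case studies 53 × 0.09 = 4.77
  Portfolio 72 × 0.09 = 6.48
  Studio work 41 × 0.08 = 3.28
  Presentations 74 × 0.37 = 27.38
Sum = 71.634
71.634 is ≥ 70 and < 80 → C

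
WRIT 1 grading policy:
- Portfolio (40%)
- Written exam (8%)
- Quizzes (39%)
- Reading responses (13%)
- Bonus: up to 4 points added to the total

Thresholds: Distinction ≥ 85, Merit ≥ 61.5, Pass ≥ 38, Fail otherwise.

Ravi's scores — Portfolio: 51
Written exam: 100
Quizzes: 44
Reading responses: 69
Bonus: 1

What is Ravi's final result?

Weighted total:
  Portfolio 51 × 0.4 = 20.4
  Written exam 100 × 0.08 = 8
  Quizzes 44 × 0.39 = 17.16
  Reading responses 69 × 0.13 = 8.97
Sum = 54.53
Bonus: 54.53 + 1 = 55.53
55.53 is ≥ 38 and < 61.5 → Pass

Pass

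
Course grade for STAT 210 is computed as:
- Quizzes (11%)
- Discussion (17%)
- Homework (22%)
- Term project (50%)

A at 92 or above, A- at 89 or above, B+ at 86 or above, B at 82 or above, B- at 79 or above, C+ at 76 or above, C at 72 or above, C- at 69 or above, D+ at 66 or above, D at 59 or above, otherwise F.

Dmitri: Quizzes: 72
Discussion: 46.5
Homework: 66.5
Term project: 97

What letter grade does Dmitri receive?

C+

Weighted total:
  Quizzes 72 × 0.11 = 7.92
  Discussion 46.5 × 0.17 = 7.905
  Homework 66.5 × 0.22 = 14.63
  Term project 97 × 0.5 = 48.5
Sum = 78.955
78.955 is ≥ 76 and < 79 → C+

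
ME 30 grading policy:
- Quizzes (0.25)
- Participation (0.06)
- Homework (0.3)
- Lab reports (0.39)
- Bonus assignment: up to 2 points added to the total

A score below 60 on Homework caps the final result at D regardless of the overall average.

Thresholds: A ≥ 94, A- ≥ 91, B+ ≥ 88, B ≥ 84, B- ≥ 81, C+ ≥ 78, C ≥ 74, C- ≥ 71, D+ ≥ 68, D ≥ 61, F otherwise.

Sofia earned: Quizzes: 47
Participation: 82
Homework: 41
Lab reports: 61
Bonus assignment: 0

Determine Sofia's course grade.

Homework score 41 < 60: minimum not met.
Weighted total:
  Quizzes 47 × 0.25 = 11.75
  Participation 82 × 0.06 = 4.92
  Homework 41 × 0.3 = 12.3
  Lab reports 61 × 0.39 = 23.79
Sum = 52.76
Bonus assignment: 52.76 + 0 = 52.76
52.76 would be F; cap at D applies → F.

F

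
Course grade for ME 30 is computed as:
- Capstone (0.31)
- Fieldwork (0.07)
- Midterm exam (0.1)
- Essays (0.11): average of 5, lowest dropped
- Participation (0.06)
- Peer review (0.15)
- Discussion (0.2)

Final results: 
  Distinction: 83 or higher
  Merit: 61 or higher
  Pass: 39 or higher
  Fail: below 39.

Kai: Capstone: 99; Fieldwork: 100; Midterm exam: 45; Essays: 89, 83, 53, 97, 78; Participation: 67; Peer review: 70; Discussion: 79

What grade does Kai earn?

Merit

Essays: drop 53 → average of remaining 4 = 347/4 = 86.75
Weighted total:
  Capstone 99 × 0.31 = 30.69
  Fieldwork 100 × 0.07 = 7
  Midterm exam 45 × 0.1 = 4.5
  Essays 86.75 × 0.11 = 9.5425
  Participation 67 × 0.06 = 4.02
  Peer review 70 × 0.15 = 10.5
  Discussion 79 × 0.2 = 15.8
Sum = 82.0525
82.0525 is ≥ 61 and < 83 → Merit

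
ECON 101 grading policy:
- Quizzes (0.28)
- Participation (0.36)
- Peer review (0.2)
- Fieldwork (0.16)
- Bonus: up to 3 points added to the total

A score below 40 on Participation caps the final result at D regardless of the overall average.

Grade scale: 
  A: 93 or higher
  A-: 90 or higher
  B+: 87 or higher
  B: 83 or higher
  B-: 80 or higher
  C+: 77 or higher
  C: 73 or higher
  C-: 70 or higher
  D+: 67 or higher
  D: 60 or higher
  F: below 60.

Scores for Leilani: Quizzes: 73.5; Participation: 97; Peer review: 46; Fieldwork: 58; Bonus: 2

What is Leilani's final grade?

Participation score 97 ≥ 40: minimum met.
Weighted total:
  Quizzes 73.5 × 0.28 = 20.58
  Participation 97 × 0.36 = 34.92
  Peer review 46 × 0.2 = 9.2
  Fieldwork 58 × 0.16 = 9.28
Sum = 73.98
Bonus: 73.98 + 2 = 75.98
75.98 is ≥ 73 and < 77 → C

C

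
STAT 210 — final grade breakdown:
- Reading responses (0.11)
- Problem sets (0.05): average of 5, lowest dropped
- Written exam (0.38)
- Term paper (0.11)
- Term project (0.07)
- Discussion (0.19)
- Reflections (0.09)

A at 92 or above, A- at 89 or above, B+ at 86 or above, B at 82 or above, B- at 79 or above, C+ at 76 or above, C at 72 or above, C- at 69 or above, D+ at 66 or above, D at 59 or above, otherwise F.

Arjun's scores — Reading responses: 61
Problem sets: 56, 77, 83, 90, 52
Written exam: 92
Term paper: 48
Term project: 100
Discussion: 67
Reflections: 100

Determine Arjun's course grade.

Problem sets: drop 52 → average of remaining 4 = 306/4 = 76.5
Weighted total:
  Reading responses 61 × 0.11 = 6.71
  Problem sets 76.5 × 0.05 = 3.825
  Written exam 92 × 0.38 = 34.96
  Term paper 48 × 0.11 = 5.28
  Term project 100 × 0.07 = 7
  Discussion 67 × 0.19 = 12.73
  Reflections 100 × 0.09 = 9
Sum = 79.505
79.505 is ≥ 79 and < 82 → B-

B-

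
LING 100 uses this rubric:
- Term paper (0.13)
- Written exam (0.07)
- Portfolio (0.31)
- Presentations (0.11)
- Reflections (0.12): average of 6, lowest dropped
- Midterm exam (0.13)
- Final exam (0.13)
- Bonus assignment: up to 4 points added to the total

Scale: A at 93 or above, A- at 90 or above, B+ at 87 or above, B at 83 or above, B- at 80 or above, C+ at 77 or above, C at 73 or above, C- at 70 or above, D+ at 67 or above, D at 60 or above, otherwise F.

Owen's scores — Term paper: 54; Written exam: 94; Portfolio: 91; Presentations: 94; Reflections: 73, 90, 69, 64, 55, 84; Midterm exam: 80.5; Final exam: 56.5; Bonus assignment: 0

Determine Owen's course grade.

Reflections: drop 55 → average of remaining 5 = 380/5 = 76
Weighted total:
  Term paper 54 × 0.13 = 7.02
  Written exam 94 × 0.07 = 6.58
  Portfolio 91 × 0.31 = 28.21
  Presentations 94 × 0.11 = 10.34
  Reflections 76 × 0.12 = 9.12
  Midterm exam 80.5 × 0.13 = 10.465
  Final exam 56.5 × 0.13 = 7.345
Sum = 79.08
Bonus assignment: 79.08 + 0 = 79.08
79.08 is ≥ 77 and < 80 → C+

C+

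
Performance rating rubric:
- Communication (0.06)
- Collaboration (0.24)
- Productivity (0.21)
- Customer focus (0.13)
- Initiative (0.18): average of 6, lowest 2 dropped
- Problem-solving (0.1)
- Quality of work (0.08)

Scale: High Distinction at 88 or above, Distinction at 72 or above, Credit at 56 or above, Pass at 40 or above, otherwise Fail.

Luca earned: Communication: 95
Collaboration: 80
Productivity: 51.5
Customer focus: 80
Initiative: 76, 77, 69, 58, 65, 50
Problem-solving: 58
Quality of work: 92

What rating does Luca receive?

Distinction

Initiative: drop 50, 58 → average of remaining 4 = 287/4 = 71.75
Weighted total:
  Communication 95 × 0.06 = 5.7
  Collaboration 80 × 0.24 = 19.2
  Productivity 51.5 × 0.21 = 10.815
  Customer focus 80 × 0.13 = 10.4
  Initiative 71.75 × 0.18 = 12.915
  Problem-solving 58 × 0.1 = 5.8
  Quality of work 92 × 0.08 = 7.36
Sum = 72.19
72.19 is ≥ 72 and < 88 → Distinction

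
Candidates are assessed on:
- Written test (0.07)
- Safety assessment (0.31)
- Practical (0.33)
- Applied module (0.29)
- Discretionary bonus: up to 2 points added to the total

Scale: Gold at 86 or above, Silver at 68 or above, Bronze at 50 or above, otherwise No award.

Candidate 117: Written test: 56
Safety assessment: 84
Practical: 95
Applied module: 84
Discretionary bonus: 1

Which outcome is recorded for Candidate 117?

Gold

Weighted total:
  Written test 56 × 0.07 = 3.92
  Safety assessment 84 × 0.31 = 26.04
  Practical 95 × 0.33 = 31.35
  Applied module 84 × 0.29 = 24.36
Sum = 85.67
Discretionary bonus: 85.67 + 1 = 86.67
86.67 ≥ 86 → Gold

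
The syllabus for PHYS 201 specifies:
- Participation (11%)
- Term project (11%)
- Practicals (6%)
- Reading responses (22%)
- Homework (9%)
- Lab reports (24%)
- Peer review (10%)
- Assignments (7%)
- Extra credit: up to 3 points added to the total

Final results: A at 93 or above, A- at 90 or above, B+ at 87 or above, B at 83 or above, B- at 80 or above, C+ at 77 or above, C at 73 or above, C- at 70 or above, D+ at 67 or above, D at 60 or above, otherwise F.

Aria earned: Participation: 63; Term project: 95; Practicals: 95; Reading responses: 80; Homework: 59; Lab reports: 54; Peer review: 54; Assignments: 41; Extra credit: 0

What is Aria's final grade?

Weighted total:
  Participation 63 × 0.11 = 6.93
  Term project 95 × 0.11 = 10.45
  Practicals 95 × 0.06 = 5.7
  Reading responses 80 × 0.22 = 17.6
  Homework 59 × 0.09 = 5.31
  Lab reports 54 × 0.24 = 12.96
  Peer review 54 × 0.1 = 5.4
  Assignments 41 × 0.07 = 2.87
Sum = 67.22
Extra credit: 67.22 + 0 = 67.22
67.22 is ≥ 67 and < 70 → D+

D+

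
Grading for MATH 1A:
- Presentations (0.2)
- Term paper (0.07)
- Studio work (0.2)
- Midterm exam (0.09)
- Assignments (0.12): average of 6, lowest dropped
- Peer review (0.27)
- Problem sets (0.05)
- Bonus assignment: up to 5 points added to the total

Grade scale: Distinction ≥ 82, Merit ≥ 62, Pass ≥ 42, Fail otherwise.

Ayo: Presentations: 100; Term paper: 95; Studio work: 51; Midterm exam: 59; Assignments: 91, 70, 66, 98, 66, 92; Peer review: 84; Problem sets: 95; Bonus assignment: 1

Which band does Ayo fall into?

Assignments: drop 66 → average of remaining 5 = 417/5 = 83.4
Weighted total:
  Presentations 100 × 0.2 = 20
  Term paper 95 × 0.07 = 6.65
  Studio work 51 × 0.2 = 10.2
  Midterm exam 59 × 0.09 = 5.31
  Assignments 83.4 × 0.12 = 10.008
  Peer review 84 × 0.27 = 22.68
  Problem sets 95 × 0.05 = 4.75
Sum = 79.598
Bonus assignment: 79.598 + 1 = 80.598
80.598 is ≥ 62 and < 82 → Merit

Merit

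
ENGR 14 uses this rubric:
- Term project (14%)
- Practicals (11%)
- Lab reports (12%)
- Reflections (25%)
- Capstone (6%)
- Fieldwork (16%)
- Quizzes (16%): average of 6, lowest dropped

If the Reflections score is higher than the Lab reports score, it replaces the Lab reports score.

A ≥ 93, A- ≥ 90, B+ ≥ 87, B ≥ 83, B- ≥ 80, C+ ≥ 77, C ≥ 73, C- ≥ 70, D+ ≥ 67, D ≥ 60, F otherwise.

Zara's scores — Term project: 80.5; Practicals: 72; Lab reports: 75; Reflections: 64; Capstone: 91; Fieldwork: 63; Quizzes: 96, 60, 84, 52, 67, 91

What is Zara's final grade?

Quizzes: drop 52 → average of remaining 5 = 398/5 = 79.6
Reflections (64) ≤ Lab reports (75), so Lab reports stays at 75.
Weighted total:
  Term project 80.5 × 0.14 = 11.27
  Practicals 72 × 0.11 = 7.92
  Lab reports 75 × 0.12 = 9
  Reflections 64 × 0.25 = 16
  Capstone 91 × 0.06 = 5.46
  Fieldwork 63 × 0.16 = 10.08
  Quizzes 79.6 × 0.16 = 12.736
Sum = 72.466
72.466 is ≥ 70 and < 73 → C-

C-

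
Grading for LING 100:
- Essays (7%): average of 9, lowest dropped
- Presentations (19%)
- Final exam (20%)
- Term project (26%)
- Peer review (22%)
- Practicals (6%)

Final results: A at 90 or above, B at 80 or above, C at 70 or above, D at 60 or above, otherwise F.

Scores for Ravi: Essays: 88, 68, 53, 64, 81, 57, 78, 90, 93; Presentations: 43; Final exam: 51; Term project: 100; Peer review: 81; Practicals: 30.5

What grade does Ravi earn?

D

Essays: drop 53 → average of remaining 8 = 619/8 = 77.375
Weighted total:
  Essays 77.375 × 0.07 = 5.41625
  Presentations 43 × 0.19 = 8.17
  Final exam 51 × 0.2 = 10.2
  Term project 100 × 0.26 = 26
  Peer review 81 × 0.22 = 17.82
  Practicals 30.5 × 0.06 = 1.83
Sum = 69.43625
69.43625 is ≥ 60 and < 70 → D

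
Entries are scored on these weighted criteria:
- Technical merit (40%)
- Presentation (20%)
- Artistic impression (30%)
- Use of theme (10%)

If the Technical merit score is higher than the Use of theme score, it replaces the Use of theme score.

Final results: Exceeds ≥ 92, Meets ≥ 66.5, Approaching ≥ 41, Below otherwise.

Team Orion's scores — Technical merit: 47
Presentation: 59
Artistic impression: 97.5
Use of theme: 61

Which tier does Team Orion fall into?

Approaching

Technical merit (47) ≤ Use of theme (61), so Use of theme stays at 61.
Weighted total:
  Technical merit 47 × 0.4 = 18.8
  Presentation 59 × 0.2 = 11.8
  Artistic impression 97.5 × 0.3 = 29.25
  Use of theme 61 × 0.1 = 6.1
Sum = 65.95
65.95 is ≥ 41 and < 66.5 → Approaching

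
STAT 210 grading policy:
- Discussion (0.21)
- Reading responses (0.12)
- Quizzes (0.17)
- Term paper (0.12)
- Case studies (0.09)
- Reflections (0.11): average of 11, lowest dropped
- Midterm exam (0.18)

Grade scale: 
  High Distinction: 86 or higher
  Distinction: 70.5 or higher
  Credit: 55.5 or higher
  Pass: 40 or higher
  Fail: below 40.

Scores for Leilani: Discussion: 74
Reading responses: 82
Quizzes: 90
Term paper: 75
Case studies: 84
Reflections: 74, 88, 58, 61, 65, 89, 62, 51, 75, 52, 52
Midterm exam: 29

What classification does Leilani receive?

Reflections: drop 51 → average of remaining 10 = 676/10 = 67.6
Weighted total:
  Discussion 74 × 0.21 = 15.54
  Reading responses 82 × 0.12 = 9.84
  Quizzes 90 × 0.17 = 15.3
  Term paper 75 × 0.12 = 9
  Case studies 84 × 0.09 = 7.56
  Reflections 67.6 × 0.11 = 7.436
  Midterm exam 29 × 0.18 = 5.22
Sum = 69.896
69.896 is ≥ 55.5 and < 70.5 → Credit

Credit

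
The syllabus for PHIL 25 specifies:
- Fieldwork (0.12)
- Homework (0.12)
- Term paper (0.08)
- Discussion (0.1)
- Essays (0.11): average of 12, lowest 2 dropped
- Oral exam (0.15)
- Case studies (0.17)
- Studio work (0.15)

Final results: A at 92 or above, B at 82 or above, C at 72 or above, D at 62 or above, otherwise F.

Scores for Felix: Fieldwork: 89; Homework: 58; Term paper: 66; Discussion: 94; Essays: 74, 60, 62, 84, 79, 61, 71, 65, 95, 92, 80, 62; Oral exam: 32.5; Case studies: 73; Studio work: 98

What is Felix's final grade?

Essays: drop 60, 61 → average of remaining 10 = 764/10 = 76.4
Weighted total:
  Fieldwork 89 × 0.12 = 10.68
  Homework 58 × 0.12 = 6.96
  Term paper 66 × 0.08 = 5.28
  Discussion 94 × 0.1 = 9.4
  Essays 76.4 × 0.11 = 8.404
  Oral exam 32.5 × 0.15 = 4.875
  Case studies 73 × 0.17 = 12.41
  Studio work 98 × 0.15 = 14.7
Sum = 72.709
72.709 is ≥ 72 and < 82 → C

C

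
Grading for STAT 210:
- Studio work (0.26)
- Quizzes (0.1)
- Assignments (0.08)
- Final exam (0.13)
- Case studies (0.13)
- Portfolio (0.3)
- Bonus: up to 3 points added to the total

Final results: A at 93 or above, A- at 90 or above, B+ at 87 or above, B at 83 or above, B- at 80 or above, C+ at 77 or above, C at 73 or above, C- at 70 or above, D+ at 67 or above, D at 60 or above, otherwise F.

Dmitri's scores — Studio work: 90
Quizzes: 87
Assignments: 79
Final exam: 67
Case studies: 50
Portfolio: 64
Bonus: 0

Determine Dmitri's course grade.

C-

Weighted total:
  Studio work 90 × 0.26 = 23.4
  Quizzes 87 × 0.1 = 8.7
  Assignments 79 × 0.08 = 6.32
  Final exam 67 × 0.13 = 8.71
  Case studies 50 × 0.13 = 6.5
  Portfolio 64 × 0.3 = 19.2
Sum = 72.83
Bonus: 72.83 + 0 = 72.83
72.83 is ≥ 70 and < 73 → C-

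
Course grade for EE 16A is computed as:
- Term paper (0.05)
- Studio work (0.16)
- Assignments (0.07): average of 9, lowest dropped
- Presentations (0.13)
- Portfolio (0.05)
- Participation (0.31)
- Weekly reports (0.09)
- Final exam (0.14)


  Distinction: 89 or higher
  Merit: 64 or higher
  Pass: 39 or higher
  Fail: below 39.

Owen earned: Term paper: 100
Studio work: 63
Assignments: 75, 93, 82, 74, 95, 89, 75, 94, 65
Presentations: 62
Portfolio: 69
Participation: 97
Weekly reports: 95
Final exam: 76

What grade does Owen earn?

Merit

Assignments: drop 65 → average of remaining 8 = 677/8 = 84.625
Weighted total:
  Term paper 100 × 0.05 = 5
  Studio work 63 × 0.16 = 10.08
  Assignments 84.625 × 0.07 = 5.92375
  Presentations 62 × 0.13 = 8.06
  Portfolio 69 × 0.05 = 3.45
  Participation 97 × 0.31 = 30.07
  Weekly reports 95 × 0.09 = 8.55
  Final exam 76 × 0.14 = 10.64
Sum = 81.77375
81.77375 is ≥ 64 and < 89 → Merit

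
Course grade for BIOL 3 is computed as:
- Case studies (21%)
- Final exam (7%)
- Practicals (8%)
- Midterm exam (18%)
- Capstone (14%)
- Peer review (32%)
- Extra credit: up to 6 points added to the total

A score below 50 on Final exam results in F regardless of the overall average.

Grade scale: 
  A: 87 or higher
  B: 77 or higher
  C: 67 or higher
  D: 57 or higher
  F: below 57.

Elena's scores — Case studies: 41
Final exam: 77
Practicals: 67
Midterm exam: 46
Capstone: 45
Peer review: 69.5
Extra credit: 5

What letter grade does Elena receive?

D

Final exam score 77 ≥ 50: minimum met.
Weighted total:
  Case studies 41 × 0.21 = 8.61
  Final exam 77 × 0.07 = 5.39
  Practicals 67 × 0.08 = 5.36
  Midterm exam 46 × 0.18 = 8.28
  Capstone 45 × 0.14 = 6.3
  Peer review 69.5 × 0.32 = 22.24
Sum = 56.18
Extra credit: 56.18 + 5 = 61.18
61.18 is ≥ 57 and < 67 → D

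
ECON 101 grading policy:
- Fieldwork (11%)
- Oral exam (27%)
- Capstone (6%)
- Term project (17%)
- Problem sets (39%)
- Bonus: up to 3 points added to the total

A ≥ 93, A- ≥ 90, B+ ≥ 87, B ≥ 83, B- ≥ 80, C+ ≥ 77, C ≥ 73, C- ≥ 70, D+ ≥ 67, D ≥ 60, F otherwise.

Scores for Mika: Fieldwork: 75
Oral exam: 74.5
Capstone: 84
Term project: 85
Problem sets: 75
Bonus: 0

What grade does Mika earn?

Weighted total:
  Fieldwork 75 × 0.11 = 8.25
  Oral exam 74.5 × 0.27 = 20.115
  Capstone 84 × 0.06 = 5.04
  Term project 85 × 0.17 = 14.45
  Problem sets 75 × 0.39 = 29.25
Sum = 77.105
Bonus: 77.105 + 0 = 77.105
77.105 is ≥ 77 and < 80 → C+

C+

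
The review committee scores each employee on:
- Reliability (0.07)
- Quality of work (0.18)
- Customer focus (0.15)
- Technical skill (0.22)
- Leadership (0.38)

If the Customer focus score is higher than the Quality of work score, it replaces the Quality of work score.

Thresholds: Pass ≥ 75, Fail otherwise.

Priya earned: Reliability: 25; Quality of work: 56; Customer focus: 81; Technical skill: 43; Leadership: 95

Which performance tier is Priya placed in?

Customer focus (81) > Quality of work (56), so Quality of work counts as 81.
Weighted total:
  Reliability 25 × 0.07 = 1.75
  Quality of work 81 × 0.18 = 14.58
  Customer focus 81 × 0.15 = 12.15
  Technical skill 43 × 0.22 = 9.46
  Leadership 95 × 0.38 = 36.1
Sum = 74.04
74.04 < 75 → Fail

Fail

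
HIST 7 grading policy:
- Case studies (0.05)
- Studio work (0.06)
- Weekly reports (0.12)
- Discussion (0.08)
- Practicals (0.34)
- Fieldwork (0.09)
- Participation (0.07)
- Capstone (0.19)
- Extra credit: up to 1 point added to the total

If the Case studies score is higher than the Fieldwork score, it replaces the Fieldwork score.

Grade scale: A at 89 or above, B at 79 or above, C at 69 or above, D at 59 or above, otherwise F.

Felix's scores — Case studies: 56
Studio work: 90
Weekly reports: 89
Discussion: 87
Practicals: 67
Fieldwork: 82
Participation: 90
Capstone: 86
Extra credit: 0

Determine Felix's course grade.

C

Case studies (56) ≤ Fieldwork (82), so Fieldwork stays at 82.
Weighted total:
  Case studies 56 × 0.05 = 2.8
  Studio work 90 × 0.06 = 5.4
  Weekly reports 89 × 0.12 = 10.68
  Discussion 87 × 0.08 = 6.96
  Practicals 67 × 0.34 = 22.78
  Fieldwork 82 × 0.09 = 7.38
  Participation 90 × 0.07 = 6.3
  Capstone 86 × 0.19 = 16.34
Sum = 78.64
Extra credit: 78.64 + 0 = 78.64
78.64 is ≥ 69 and < 79 → C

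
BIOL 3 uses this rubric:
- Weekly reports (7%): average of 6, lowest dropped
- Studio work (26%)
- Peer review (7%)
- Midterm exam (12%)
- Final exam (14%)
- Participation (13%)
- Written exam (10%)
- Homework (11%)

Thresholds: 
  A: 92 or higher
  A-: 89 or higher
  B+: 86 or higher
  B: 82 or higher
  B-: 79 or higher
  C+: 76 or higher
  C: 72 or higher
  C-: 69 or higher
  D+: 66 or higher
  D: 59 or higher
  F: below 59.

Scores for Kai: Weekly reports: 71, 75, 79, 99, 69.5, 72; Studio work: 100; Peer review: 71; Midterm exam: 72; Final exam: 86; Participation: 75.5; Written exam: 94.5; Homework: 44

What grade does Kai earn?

B-

Weekly reports: drop 69.5 → average of remaining 5 = 396/5 = 79.2
Weighted total:
  Weekly reports 79.2 × 0.07 = 5.544
  Studio work 100 × 0.26 = 26
  Peer review 71 × 0.07 = 4.97
  Midterm exam 72 × 0.12 = 8.64
  Final exam 86 × 0.14 = 12.04
  Participation 75.5 × 0.13 = 9.815
  Written exam 94.5 × 0.1 = 9.45
  Homework 44 × 0.11 = 4.84
Sum = 81.299
81.299 is ≥ 79 and < 82 → B-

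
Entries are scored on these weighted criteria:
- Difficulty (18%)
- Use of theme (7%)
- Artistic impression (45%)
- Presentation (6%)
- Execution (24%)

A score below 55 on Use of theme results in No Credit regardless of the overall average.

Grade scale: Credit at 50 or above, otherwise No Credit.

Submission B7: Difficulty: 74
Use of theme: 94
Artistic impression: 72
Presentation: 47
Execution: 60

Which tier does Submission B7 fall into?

Credit

Use of theme score 94 ≥ 55: minimum met.
Weighted total:
  Difficulty 74 × 0.18 = 13.32
  Use of theme 94 × 0.07 = 6.58
  Artistic impression 72 × 0.45 = 32.4
  Presentation 47 × 0.06 = 2.82
  Execution 60 × 0.24 = 14.4
Sum = 69.52
69.52 ≥ 50 → Credit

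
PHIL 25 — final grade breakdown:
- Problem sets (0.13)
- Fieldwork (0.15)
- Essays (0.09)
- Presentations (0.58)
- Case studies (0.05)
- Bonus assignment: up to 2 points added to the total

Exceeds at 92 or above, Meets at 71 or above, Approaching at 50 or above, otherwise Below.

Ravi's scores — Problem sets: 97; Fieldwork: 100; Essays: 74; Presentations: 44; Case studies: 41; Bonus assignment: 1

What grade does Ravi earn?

Weighted total:
  Problem sets 97 × 0.13 = 12.61
  Fieldwork 100 × 0.15 = 15
  Essays 74 × 0.09 = 6.66
  Presentations 44 × 0.58 = 25.52
  Case studies 41 × 0.05 = 2.05
Sum = 61.84
Bonus assignment: 61.84 + 1 = 62.84
62.84 is ≥ 50 and < 71 → Approaching

Approaching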